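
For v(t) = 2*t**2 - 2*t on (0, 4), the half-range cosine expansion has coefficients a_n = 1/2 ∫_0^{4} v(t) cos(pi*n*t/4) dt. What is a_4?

a_4 = 1/2 ∫_0^{4} (2*t**2 - 2*t) cos(pi*t) dt.
Integrating by parts twice (tabular method), an antiderivative of (2*t**2 - 2*t) cos(pi*t) is 2*t**2*sin(pi*t)/pi - 2*t*sin(pi*t)/pi + 4*t*cos(pi*t)/pi**2 - 4*sin(pi*t)/pi**3 - 2*cos(pi*t)/pi**2; evaluating from 0 to 4: ∫_{0}^{4} (2*t**2 - 2*t) cos(pi*t) dt = (14/pi**2) - (-2/pi**2) = 16/pi**2.
Hence a_4 = (1/2)·(16/pi**2) = 8/pi**2.

8/pi**2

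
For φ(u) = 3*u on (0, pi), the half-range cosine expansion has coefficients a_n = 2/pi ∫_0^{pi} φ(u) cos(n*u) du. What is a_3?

-4/(3*pi)

a_3 = 2/pi ∫_0^{pi} (3*u) cos(3*u) du.
Integrating by parts (boundary term plus one more integral), an antiderivative of (3*u) cos(3*u) is u*sin(3*u) + cos(3*u)/3; evaluating from 0 to pi: ∫_{0}^{pi} (3*u) cos(3*u) du = (-1/3) - (1/3) = -2/3.
Hence a_3 = (2/pi)·(-2/3) = -4/(3*pi).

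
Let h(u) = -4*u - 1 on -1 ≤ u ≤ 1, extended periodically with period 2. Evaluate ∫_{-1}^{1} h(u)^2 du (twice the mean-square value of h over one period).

38/3

∫_{-1}^{1} h(u)^2 du = 38/3.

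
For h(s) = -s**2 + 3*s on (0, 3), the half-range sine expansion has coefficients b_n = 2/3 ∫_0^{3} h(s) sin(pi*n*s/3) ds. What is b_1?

b_1 = 2/3 ∫_0^{3} (-s**2 + 3*s) sin(pi*s/3) ds.
Integrating by parts twice (tabular method), an antiderivative of (-s**2 + 3*s) sin(pi*s/3) is 3*s**2*cos(pi*s/3)/pi - 18*s*sin(pi*s/3)/pi**2 - 9*s*cos(pi*s/3)/pi + 27*sin(pi*s/3)/pi**2 - 54*cos(pi*s/3)/pi**3; evaluating from 0 to 3: ∫_{0}^{3} (-s**2 + 3*s) sin(pi*s/3) ds = (54/pi**3) - (-54/pi**3) = 108/pi**3.
Hence b_1 = (2/3)·(108/pi**3) = 72/pi**3.

72/pi**3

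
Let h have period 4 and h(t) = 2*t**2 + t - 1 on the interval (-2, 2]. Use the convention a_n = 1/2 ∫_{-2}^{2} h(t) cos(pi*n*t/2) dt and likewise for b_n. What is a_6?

a_6 = 1/2 ∫_{-2}^{2} h(t) cos(3*pi*t) dt.
Integrating by parts twice (tabular method), an antiderivative of (2*t**2 + t - 1) cos(3*pi*t) is 2*t**2*sin(3*pi*t)/(3*pi) + t*sin(3*pi*t)/(3*pi) + 4*t*cos(3*pi*t)/(9*pi**2) - sin(3*pi*t)/(3*pi) - 4*sin(3*pi*t)/(27*pi**3) + cos(3*pi*t)/(9*pi**2); evaluating from -2 to 2: ∫_{-2}^{2} (2*t**2 + t - 1) cos(3*pi*t) dt = (pi**(-2)) - (-7/(9*pi**2)) = 16/(9*pi**2).
Hence a_6 = (1/2)·(16/(9*pi**2)) = 8/(9*pi**2).

8/(9*pi**2)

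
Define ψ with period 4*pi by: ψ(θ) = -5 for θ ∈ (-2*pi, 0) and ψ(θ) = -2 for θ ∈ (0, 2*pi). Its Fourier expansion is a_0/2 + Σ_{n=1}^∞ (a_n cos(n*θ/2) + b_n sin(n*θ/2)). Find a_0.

a_0 = (1/(2*pi)) ∫_{-2*pi}^{2*pi} ψ(θ) dθ = (1/(2*pi)) · (-14*pi) = -7.

-7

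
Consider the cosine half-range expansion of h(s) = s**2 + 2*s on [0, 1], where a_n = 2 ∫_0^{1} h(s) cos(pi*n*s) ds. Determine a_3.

a_3 = 2 ∫_0^{1} (s**2 + 2*s) cos(3*pi*s) ds.
Integrating by parts twice (tabular method), an antiderivative of (s**2 + 2*s) cos(3*pi*s) is s**2*sin(3*pi*s)/(3*pi) + 2*s*sin(3*pi*s)/(3*pi) + 2*s*cos(3*pi*s)/(9*pi**2) - 2*sin(3*pi*s)/(27*pi**3) + 2*cos(3*pi*s)/(9*pi**2); evaluating from 0 to 1: ∫_{0}^{1} (s**2 + 2*s) cos(3*pi*s) ds = (-4/(9*pi**2)) - (2/(9*pi**2)) = -2/(3*pi**2).
Hence a_3 = 2·(-2/(3*pi**2)) = -4/(3*pi**2).

-4/(3*pi**2)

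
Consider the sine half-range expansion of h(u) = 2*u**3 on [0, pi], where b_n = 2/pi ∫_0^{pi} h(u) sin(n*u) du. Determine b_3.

-8/9 + 4*pi**2/3

b_3 = 2/pi ∫_0^{pi} (2*u**3) sin(3*u) du.
Integrating by parts three times (tabular method), an antiderivative of (2*u**3) sin(3*u) is -2*u**3*cos(3*u)/3 + 2*u**2*sin(3*u)/3 + 4*u*cos(3*u)/9 - 4*sin(3*u)/27; evaluating from 0 to pi: ∫_{0}^{pi} (2*u**3) sin(3*u) du = (2*pi*(-2 + 3*pi**2)/9) - (0) = 2*pi*(-2 + 3*pi**2)/9.
Hence b_3 = (2/pi)·(2*pi*(-2 + 3*pi**2)/9) = -8/9 + 4*pi**2/3.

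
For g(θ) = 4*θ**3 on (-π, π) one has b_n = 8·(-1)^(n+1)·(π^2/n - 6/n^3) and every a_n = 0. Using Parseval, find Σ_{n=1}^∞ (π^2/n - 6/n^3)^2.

pi**6/14

Parseval: Σ b_n^2 = (1/π) ∫_{-π}^{π} g(θ)^2 dθ = 32*pi**6/7.
b_n^2 = 64·(π^2/n - 6/n^3)^2, so the sum equals (32*pi**6/7)/64 = pi**6/14.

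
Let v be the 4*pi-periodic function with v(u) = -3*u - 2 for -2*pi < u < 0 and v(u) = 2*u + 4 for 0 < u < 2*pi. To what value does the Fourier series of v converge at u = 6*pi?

1 + 5*pi

u = 6*pi differs from u = 2*pi by 1 full period(s), and the series is 4*pi-periodic.
At u = 2*pi the one-sided limits are v(2*pi^-) = 4 + 4*pi and v(2*pi^+) = -2 + 6*pi.
By Dirichlet's theorem the series converges to their average, [(4 + 4*pi) + (-2 + 6*pi)]/2 = 1 + 5*pi.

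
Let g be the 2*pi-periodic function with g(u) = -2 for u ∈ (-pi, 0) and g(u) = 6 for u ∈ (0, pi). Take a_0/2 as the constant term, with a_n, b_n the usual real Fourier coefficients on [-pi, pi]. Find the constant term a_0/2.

a_0 = 1/pi ∫_{-pi}^{pi} g(u) du = 1/pi · (4*pi) = 4.
So the constant term a_0/2 = 2.

2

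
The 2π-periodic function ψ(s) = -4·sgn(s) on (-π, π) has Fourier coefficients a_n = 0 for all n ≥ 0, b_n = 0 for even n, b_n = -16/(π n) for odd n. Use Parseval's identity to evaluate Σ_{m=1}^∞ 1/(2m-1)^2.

pi**2/8

Parseval: Σ b_n^2 = (1/π) ∫_{-π}^{π} ψ(s)^2 ds = 32.
Only odd n contribute, with b_n^2 = 256/(π^2 n^2), so Σ_{m≥1} 1/(2m-1)^2 = π^2·(32)/256 = pi**2/8.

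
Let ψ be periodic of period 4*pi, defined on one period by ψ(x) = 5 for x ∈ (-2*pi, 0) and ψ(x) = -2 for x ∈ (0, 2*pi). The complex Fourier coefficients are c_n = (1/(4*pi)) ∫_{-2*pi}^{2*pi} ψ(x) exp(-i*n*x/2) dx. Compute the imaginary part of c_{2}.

Since ψ is real-valued, Im(c_{2}) = -(1/(4*pi)) ∫_{-2*pi}^{2*pi} ψ(x) sin(x) dx = -b_{2}/2.
Split the integral at the breakpoints.
Directly, an antiderivative of (5) sin(x) is -5*cos(x); evaluating from -2*pi to 0: ∫_{-2*pi}^{0} (5) sin(x) dx = (-5) - (-5) = 0.
Directly, an antiderivative of (-2) sin(x) is 2*cos(x); evaluating from 0 to 2*pi: ∫_{0}^{2*pi} (-2) sin(x) dx = (2) - (2) = 0.
So ∫_{-2*pi}^{2*pi} ψ(x) sin(x) dx = 0.
Hence Im(c_{2}) = (-1/(4*pi))·(0) = 0.

0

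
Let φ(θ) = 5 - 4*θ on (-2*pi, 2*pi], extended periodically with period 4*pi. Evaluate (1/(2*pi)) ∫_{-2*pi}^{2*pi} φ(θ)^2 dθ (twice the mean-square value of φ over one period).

(1/(2*pi)) ∫_{-2*pi}^{2*pi} φ(θ)^2 dθ = (1/(2*pi)) · (100*pi + 256*pi**3/3) = 50 + 128*pi**2/3.

50 + 128*pi**2/3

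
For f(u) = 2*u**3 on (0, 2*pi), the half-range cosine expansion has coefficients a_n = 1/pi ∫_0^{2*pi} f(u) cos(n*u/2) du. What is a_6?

8*pi/3

a_6 = 1/pi ∫_0^{2*pi} (2*u**3) cos(3*u) du.
Integrating by parts three times (tabular method), an antiderivative of (2*u**3) cos(3*u) is 2*u**3*sin(3*u)/3 + 2*u**2*cos(3*u)/3 - 4*u*sin(3*u)/9 - 4*cos(3*u)/27; evaluating from 0 to 2*pi: ∫_{0}^{2*pi} (2*u**3) cos(3*u) du = (-4/27 + 8*pi**2/3) - (-4/27) = 8*pi**2/3.
Hence a_6 = (1/pi)·(8*pi**2/3) = 8*pi/3.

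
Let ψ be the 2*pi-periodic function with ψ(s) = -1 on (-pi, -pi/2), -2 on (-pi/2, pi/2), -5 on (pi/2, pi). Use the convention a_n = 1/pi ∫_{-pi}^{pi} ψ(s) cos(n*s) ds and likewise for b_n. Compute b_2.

b_2 = 1/pi ∫_{-pi}^{pi} ψ(s) sin(2*s) ds.
Split the integral at the breakpoints.
Directly, an antiderivative of (-1) sin(2*s) is cos(2*s)/2; evaluating from -pi to -pi/2: ∫_{-pi}^{-pi/2} (-1) sin(2*s) ds = (-1/2) - (1/2) = -1.
Directly, an antiderivative of (-2) sin(2*s) is cos(2*s); evaluating from -pi/2 to pi/2: ∫_{-pi/2}^{pi/2} (-2) sin(2*s) ds = (-1) - (-1) = 0.
Directly, an antiderivative of (-5) sin(2*s) is 5*cos(2*s)/2; evaluating from pi/2 to pi: ∫_{pi/2}^{pi} (-5) sin(2*s) ds = (5/2) - (-5/2) = 5.
Summing the pieces and multiplying by (1/pi) gives b_2 = 4/pi.

4/pi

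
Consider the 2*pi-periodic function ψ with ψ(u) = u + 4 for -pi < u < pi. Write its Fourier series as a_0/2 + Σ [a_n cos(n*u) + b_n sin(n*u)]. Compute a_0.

a_0 = 1/pi ∫_{-pi}^{pi} ψ(u) du = 1/pi · (8*pi) = 8.

8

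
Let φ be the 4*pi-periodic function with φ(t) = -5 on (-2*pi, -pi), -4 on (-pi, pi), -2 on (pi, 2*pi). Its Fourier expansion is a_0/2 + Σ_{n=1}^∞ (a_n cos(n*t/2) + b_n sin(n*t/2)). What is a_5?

a_5 = (1/(2*pi)) ∫_{-2*pi}^{2*pi} φ(t) cos(5*t/2) dt.
Split the integral at the breakpoints.
Directly, an antiderivative of (-5) cos(5*t/2) is -2*sin(5*t/2); evaluating from -2*pi to -pi: ∫_{-2*pi}^{-pi} (-5) cos(5*t/2) dt = (2) - (0) = 2.
Directly, an antiderivative of (-4) cos(5*t/2) is -8*sin(5*t/2)/5; evaluating from -pi to pi: ∫_{-pi}^{pi} (-4) cos(5*t/2) dt = (-8/5) - (8/5) = -16/5.
Directly, an antiderivative of (-2) cos(5*t/2) is -4*sin(5*t/2)/5; evaluating from pi to 2*pi: ∫_{pi}^{2*pi} (-2) cos(5*t/2) dt = (0) - (-4/5) = 4/5.
Summing the pieces and multiplying by (1/(2*pi)) gives a_5 = -1/(5*pi).

-1/(5*pi)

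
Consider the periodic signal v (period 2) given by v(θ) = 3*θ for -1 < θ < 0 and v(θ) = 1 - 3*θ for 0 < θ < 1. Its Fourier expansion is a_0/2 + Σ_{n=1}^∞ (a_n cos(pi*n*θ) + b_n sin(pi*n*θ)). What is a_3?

4/(3*pi**2)

a_3 = ∫_{-1}^{1} v(θ) cos(3*pi*θ) dθ.
Split the integral at the breakpoints.
Integrating by parts (boundary term plus one more integral), an antiderivative of (3*θ) cos(3*pi*θ) is θ*sin(3*pi*θ)/pi + cos(3*pi*θ)/(3*pi**2); evaluating from -1 to 0: ∫_{-1}^{0} (3*θ) cos(3*pi*θ) dθ = (1/(3*pi**2)) - (-1/(3*pi**2)) = 2/(3*pi**2).
Integrating by parts (boundary term plus one more integral), an antiderivative of (1 - 3*θ) cos(3*pi*θ) is -θ*sin(3*pi*θ)/pi + sin(3*pi*θ)/(3*pi) - cos(3*pi*θ)/(3*pi**2); evaluating from 0 to 1: ∫_{0}^{1} (1 - 3*θ) cos(3*pi*θ) dθ = (1/(3*pi**2)) - (-1/(3*pi**2)) = 2/(3*pi**2).
Summing the pieces gives a_3 = 4/(3*pi**2).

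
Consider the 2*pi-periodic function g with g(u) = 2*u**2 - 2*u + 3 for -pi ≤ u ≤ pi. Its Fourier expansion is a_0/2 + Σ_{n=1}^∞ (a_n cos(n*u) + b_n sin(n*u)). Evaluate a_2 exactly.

a_2 = 1/pi ∫_{-pi}^{pi} g(u) cos(2*u) du.
Integrating by parts twice (tabular method), an antiderivative of (2*u**2 - 2*u + 3) cos(2*u) is u**2*sin(2*u) - u*sin(2*u) + u*cos(2*u) + sin(2*u) - cos(2*u)/2; evaluating from -pi to pi: ∫_{-pi}^{pi} (2*u**2 - 2*u + 3) cos(2*u) du = (-1/2 + pi) - (-pi - 1/2) = 2*pi.
Hence a_2 = (1/pi)·(2*pi) = 2.

2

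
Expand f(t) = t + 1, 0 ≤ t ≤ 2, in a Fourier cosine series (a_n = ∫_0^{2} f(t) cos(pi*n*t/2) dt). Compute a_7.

a_7 = ∫_0^{2} (t + 1) cos(7*pi*t/2) dt.
Integrating by parts (boundary term plus one more integral), an antiderivative of (t + 1) cos(7*pi*t/2) is 2*t*sin(7*pi*t/2)/(7*pi) + 2*sin(7*pi*t/2)/(7*pi) + 4*cos(7*pi*t/2)/(49*pi**2); evaluating from 0 to 2: ∫_{0}^{2} (t + 1) cos(7*pi*t/2) dt = (-4/(49*pi**2)) - (4/(49*pi**2)) = -8/(49*pi**2).
Hence a_7 = -8/(49*pi**2).

-8/(49*pi**2)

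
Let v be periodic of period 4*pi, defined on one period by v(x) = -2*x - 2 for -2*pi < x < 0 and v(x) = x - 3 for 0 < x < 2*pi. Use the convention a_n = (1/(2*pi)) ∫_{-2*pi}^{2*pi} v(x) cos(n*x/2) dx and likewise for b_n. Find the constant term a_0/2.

-5/2 + 3*pi/2

a_0 = (1/(2*pi)) ∫_{-2*pi}^{2*pi} v(x) dx = (1/(2*pi)) · (2*pi*(-5 + 3*pi)) = -5 + 3*pi.
So the constant term a_0/2 = -5/2 + 3*pi/2.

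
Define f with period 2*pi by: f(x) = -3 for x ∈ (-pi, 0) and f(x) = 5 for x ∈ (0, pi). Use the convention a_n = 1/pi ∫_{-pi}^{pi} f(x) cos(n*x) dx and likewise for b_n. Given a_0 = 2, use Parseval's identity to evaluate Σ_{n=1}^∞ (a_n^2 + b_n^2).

32

Parseval: a_0^2/2 + Σ_{n≥1} (a_n^2+b_n^2) = 1/pi ∫_{-pi}^{pi} f(x)^2 dx = 34.
Subtract a_0^2/2 = 2: Σ (a_n^2+b_n^2) = 32.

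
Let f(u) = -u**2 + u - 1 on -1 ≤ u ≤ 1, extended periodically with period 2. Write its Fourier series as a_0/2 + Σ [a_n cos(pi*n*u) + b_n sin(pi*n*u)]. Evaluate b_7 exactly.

b_7 = ∫_{-1}^{1} f(u) sin(7*pi*u) du.
Integrating by parts twice (tabular method), an antiderivative of (-u**2 + u - 1) sin(7*pi*u) is u**2*cos(7*pi*u)/(7*pi) - 2*u*sin(7*pi*u)/(49*pi**2) - u*cos(7*pi*u)/(7*pi) + sin(7*pi*u)/(49*pi**2) - 2*cos(7*pi*u)/(343*pi**3) + cos(7*pi*u)/(7*pi); evaluating from -1 to 1: ∫_{-1}^{1} (-u**2 + u - 1) sin(7*pi*u) du = ((2 - 49*pi**2)/(343*pi**3)) - ((2 - 147*pi**2)/(343*pi**3)) = 2/(7*pi).
Hence b_7 = 2/(7*pi).

2/(7*pi)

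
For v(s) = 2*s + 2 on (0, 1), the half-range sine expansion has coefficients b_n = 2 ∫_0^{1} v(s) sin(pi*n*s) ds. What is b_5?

b_5 = 2 ∫_0^{1} (2*s + 2) sin(5*pi*s) ds.
Integrating by parts (boundary term plus one more integral), an antiderivative of (2*s + 2) sin(5*pi*s) is -2*s*cos(5*pi*s)/(5*pi) + 2*sin(5*pi*s)/(25*pi**2) - 2*cos(5*pi*s)/(5*pi); evaluating from 0 to 1: ∫_{0}^{1} (2*s + 2) sin(5*pi*s) ds = (4/(5*pi)) - (-2/(5*pi)) = 6/(5*pi).
Hence b_5 = 2·(6/(5*pi)) = 12/(5*pi).

12/(5*pi)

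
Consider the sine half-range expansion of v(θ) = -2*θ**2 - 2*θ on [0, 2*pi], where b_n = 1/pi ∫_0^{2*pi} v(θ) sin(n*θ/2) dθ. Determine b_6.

b_6 = 1/pi ∫_0^{2*pi} (-2*θ**2 - 2*θ) sin(3*θ) dθ.
Integrating by parts twice (tabular method), an antiderivative of (-2*θ**2 - 2*θ) sin(3*θ) is 2*θ**2*cos(3*θ)/3 - 4*θ*sin(3*θ)/9 + 2*θ*cos(3*θ)/3 - 2*sin(3*θ)/9 - 4*cos(3*θ)/27; evaluating from 0 to 2*pi: ∫_{0}^{2*pi} (-2*θ**2 - 2*θ) sin(3*θ) dθ = (-4/27 + 4*pi/3 + 8*pi**2/3) - (-4/27) = 4*pi*(1 + 2*pi)/3.
Hence b_6 = (1/pi)·(4*pi*(1 + 2*pi)/3) = 4/3 + 8*pi/3.

4/3 + 8*pi/3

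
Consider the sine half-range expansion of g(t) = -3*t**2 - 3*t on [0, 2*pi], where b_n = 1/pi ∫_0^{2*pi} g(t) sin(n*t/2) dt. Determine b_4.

b_4 = 1/pi ∫_0^{2*pi} (-3*t**2 - 3*t) sin(2*t) dt.
Integrating by parts twice (tabular method), an antiderivative of (-3*t**2 - 3*t) sin(2*t) is 3*t**2*cos(2*t)/2 - 3*t*sin(2*t)/2 + 3*t*cos(2*t)/2 - 3*sin(2*t)/4 - 3*cos(2*t)/4; evaluating from 0 to 2*pi: ∫_{0}^{2*pi} (-3*t**2 - 3*t) sin(2*t) dt = (-3/4 + 3*pi + 6*pi**2) - (-3/4) = 3*pi*(1 + 2*pi).
Hence b_4 = (1/pi)·(3*pi*(1 + 2*pi)) = 3 + 6*pi.

3 + 6*pi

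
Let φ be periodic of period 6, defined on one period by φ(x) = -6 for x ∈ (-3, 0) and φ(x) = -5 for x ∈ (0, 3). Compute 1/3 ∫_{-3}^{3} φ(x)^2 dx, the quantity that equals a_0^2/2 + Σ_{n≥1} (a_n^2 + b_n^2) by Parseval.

61

1/3 ∫_{-3}^{3} φ(x)^2 dx = 1/3 · (183) = 61.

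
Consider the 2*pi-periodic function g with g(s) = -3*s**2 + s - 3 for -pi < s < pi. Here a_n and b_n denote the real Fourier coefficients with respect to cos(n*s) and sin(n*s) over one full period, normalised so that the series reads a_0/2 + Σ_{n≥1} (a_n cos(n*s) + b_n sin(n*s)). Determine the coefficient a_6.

a_6 = 1/pi ∫_{-pi}^{pi} g(s) cos(6*s) ds.
Integrating by parts twice (tabular method), an antiderivative of (-3*s**2 + s - 3) cos(6*s) is -s**2*sin(6*s)/2 + s*sin(6*s)/6 - s*cos(6*s)/6 - 17*sin(6*s)/36 + cos(6*s)/36; evaluating from -pi to pi: ∫_{-pi}^{pi} (-3*s**2 + s - 3) cos(6*s) ds = (1/36 - pi/6) - (1/36 + pi/6) = -pi/3.
Hence a_6 = (1/pi)·(-pi/3) = -1/3.

-1/3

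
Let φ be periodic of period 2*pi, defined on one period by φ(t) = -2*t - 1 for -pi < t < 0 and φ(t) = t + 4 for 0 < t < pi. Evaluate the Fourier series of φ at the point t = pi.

3/2 + 3*pi/2

t = pi differs from t = -pi by 1 full period(s), and the series is 2*pi-periodic.
At t = -pi the one-sided limits are φ(-pi^-) = pi + 4 and φ(-pi^+) = -1 + 2*pi.
By Dirichlet's theorem the series converges to their average, [(pi + 4) + (-1 + 2*pi)]/2 = 3/2 + 3*pi/2.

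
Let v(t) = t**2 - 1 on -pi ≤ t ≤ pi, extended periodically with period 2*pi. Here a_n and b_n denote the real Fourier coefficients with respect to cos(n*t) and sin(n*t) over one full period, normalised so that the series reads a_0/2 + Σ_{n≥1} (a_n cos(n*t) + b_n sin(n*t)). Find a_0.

-2 + 2*pi**2/3

a_0 = 1/pi ∫_{-pi}^{pi} v(t) dt = 1/pi · (2*pi*(-3 + pi**2)/3) = -2 + 2*pi**2/3.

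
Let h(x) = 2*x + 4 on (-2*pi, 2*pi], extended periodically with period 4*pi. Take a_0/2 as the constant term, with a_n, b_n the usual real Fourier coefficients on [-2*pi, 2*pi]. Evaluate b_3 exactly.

8/3

b_3 = (1/(2*pi)) ∫_{-2*pi}^{2*pi} h(x) sin(3*x/2) dx.
Integrating by parts (boundary term plus one more integral), an antiderivative of (2*x + 4) sin(3*x/2) is -4*x*cos(3*x/2)/3 + 8*sin(3*x/2)/9 - 8*cos(3*x/2)/3; evaluating from -2*pi to 2*pi: ∫_{-2*pi}^{2*pi} (2*x + 4) sin(3*x/2) dx = (8/3 + 8*pi/3) - (8/3 - 8*pi/3) = 16*pi/3.
Hence b_3 = (1/(2*pi))·(16*pi/3) = 8/3.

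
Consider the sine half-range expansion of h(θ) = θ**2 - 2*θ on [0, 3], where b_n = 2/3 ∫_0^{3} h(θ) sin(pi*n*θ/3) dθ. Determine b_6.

b_6 = 2/3 ∫_0^{3} (θ**2 - 2*θ) sin(2*pi*θ) dθ.
Integrating by parts twice (tabular method), an antiderivative of (θ**2 - 2*θ) sin(2*pi*θ) is -θ**2*cos(2*pi*θ)/(2*pi) + θ*sin(2*pi*θ)/(2*pi**2) + θ*cos(2*pi*θ)/pi - sin(2*pi*θ)/(2*pi**2) + cos(2*pi*θ)/(4*pi**3); evaluating from 0 to 3: ∫_{0}^{3} (θ**2 - 2*θ) sin(2*pi*θ) dθ = ((1 - 6*pi**2)/(4*pi**3)) - (1/(4*pi**3)) = -3/(2*pi).
Hence b_6 = (2/3)·(-3/(2*pi)) = -1/pi.

-1/pi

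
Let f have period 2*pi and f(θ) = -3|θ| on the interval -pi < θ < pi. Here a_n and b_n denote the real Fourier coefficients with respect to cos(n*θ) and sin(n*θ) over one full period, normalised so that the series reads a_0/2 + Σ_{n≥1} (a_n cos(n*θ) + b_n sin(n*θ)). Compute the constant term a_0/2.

a_0 = 1/pi ∫_{-pi}^{pi} f(θ) dθ = 1/pi · (-3*pi**2) = -3*pi.
So the constant term a_0/2 = -3*pi/2.

-3*pi/2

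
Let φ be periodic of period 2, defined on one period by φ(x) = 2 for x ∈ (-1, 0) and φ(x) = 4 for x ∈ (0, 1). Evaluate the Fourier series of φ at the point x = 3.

x = 3 differs from x = -1 by 2 full period(s), and the series is 2-periodic.
At x = -1 the one-sided limits are φ(-1^-) = 4 and φ(-1^+) = 2.
By Dirichlet's theorem the series converges to their average, [(4) + (2)]/2 = 3.

3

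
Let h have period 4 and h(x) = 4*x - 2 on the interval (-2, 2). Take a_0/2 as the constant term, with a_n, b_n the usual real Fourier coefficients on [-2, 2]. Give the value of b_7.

b_7 = 1/2 ∫_{-2}^{2} h(x) sin(7*pi*x/2) dx.
Integrating by parts (boundary term plus one more integral), an antiderivative of (4*x - 2) sin(7*pi*x/2) is -8*x*cos(7*pi*x/2)/(7*pi) + 16*sin(7*pi*x/2)/(49*pi**2) + 4*cos(7*pi*x/2)/(7*pi); evaluating from -2 to 2: ∫_{-2}^{2} (4*x - 2) sin(7*pi*x/2) dx = (12/(7*pi)) - (-20/(7*pi)) = 32/(7*pi).
Hence b_7 = (1/2)·(32/(7*pi)) = 16/(7*pi).

16/(7*pi)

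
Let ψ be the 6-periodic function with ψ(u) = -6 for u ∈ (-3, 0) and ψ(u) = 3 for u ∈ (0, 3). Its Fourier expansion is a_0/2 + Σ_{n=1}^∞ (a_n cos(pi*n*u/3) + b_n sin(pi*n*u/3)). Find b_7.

b_7 = 1/3 ∫_{-3}^{3} ψ(u) sin(7*pi*u/3) du.
Split the integral at the breakpoints.
Directly, an antiderivative of (-6) sin(7*pi*u/3) is 18*cos(7*pi*u/3)/(7*pi); evaluating from -3 to 0: ∫_{-3}^{0} (-6) sin(7*pi*u/3) du = (18/(7*pi)) - (-18/(7*pi)) = 36/(7*pi).
Directly, an antiderivative of (3) sin(7*pi*u/3) is -9*cos(7*pi*u/3)/(7*pi); evaluating from 0 to 3: ∫_{0}^{3} (3) sin(7*pi*u/3) du = (9/(7*pi)) - (-9/(7*pi)) = 18/(7*pi).
Summing the pieces and multiplying by (1/3) gives b_7 = 18/(7*pi).

18/(7*pi)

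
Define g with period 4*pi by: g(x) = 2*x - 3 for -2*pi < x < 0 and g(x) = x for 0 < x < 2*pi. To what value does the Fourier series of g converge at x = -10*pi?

x = -10*pi differs from x = -2*pi by -2 full period(s), and the series is 4*pi-periodic.
At x = -2*pi the one-sided limits are g(-2*pi^-) = 2*pi and g(-2*pi^+) = -4*pi - 3.
By Dirichlet's theorem the series converges to their average, [(2*pi) + (-4*pi - 3)]/2 = -pi - 3/2.

-pi - 3/2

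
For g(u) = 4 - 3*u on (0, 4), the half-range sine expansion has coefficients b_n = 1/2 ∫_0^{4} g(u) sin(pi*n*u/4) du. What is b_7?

-8/(7*pi)

b_7 = 1/2 ∫_0^{4} (4 - 3*u) sin(7*pi*u/4) du.
Integrating by parts (boundary term plus one more integral), an antiderivative of (4 - 3*u) sin(7*pi*u/4) is 12*u*cos(7*pi*u/4)/(7*pi) - 48*sin(7*pi*u/4)/(49*pi**2) - 16*cos(7*pi*u/4)/(7*pi); evaluating from 0 to 4: ∫_{0}^{4} (4 - 3*u) sin(7*pi*u/4) du = (-32/(7*pi)) - (-16/(7*pi)) = -16/(7*pi).
Hence b_7 = (1/2)·(-16/(7*pi)) = -8/(7*pi).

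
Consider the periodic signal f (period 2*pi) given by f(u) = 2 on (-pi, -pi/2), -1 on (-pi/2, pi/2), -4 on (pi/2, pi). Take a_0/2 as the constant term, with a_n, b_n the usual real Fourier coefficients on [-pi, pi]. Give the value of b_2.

b_2 = 1/pi ∫_{-pi}^{pi} f(u) sin(2*u) du.
Split the integral at the breakpoints.
Directly, an antiderivative of (2) sin(2*u) is -cos(2*u); evaluating from -pi to -pi/2: ∫_{-pi}^{-pi/2} (2) sin(2*u) du = (1) - (-1) = 2.
Directly, an antiderivative of (-1) sin(2*u) is cos(2*u)/2; evaluating from -pi/2 to pi/2: ∫_{-pi/2}^{pi/2} (-1) sin(2*u) du = (-1/2) - (-1/2) = 0.
Directly, an antiderivative of (-4) sin(2*u) is 2*cos(2*u); evaluating from pi/2 to pi: ∫_{pi/2}^{pi} (-4) sin(2*u) du = (2) - (-2) = 4.
Summing the pieces and multiplying by (1/pi) gives b_2 = 6/pi.

6/pi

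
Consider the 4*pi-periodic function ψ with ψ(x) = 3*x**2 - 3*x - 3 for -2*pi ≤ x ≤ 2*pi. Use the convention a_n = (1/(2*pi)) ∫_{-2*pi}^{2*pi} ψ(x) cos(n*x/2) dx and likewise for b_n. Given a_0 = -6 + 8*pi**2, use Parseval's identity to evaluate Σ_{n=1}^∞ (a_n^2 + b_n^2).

pi**2*(24 + 128*pi**2/5)

Parseval: a_0^2/2 + Σ_{n≥1} (a_n^2+b_n^2) = (1/(2*pi)) ∫_{-2*pi}^{2*pi} ψ(x)^2 dx = -24*pi**2 + 18 + 288*pi**4/5.
Subtract a_0^2/2 = 2*(3 - 4*pi**2)**2: Σ (a_n^2+b_n^2) = pi**2*(24 + 128*pi**2/5).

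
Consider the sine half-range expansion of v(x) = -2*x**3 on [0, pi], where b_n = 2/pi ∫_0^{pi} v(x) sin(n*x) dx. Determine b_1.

b_1 = 2/pi ∫_0^{pi} (-2*x**3) sin(x) dx.
Integrating by parts three times (tabular method), an antiderivative of (-2*x**3) sin(x) is 2*x**3*cos(x) - 6*x**2*sin(x) - 12*x*cos(x) + 12*sin(x); evaluating from 0 to pi: ∫_{0}^{pi} (-2*x**3) sin(x) dx = (2*pi*(6 - pi**2)) - (0) = 2*pi*(6 - pi**2).
Hence b_1 = (2/pi)·(2*pi*(6 - pi**2)) = 24 - 4*pi**2.

24 - 4*pi**2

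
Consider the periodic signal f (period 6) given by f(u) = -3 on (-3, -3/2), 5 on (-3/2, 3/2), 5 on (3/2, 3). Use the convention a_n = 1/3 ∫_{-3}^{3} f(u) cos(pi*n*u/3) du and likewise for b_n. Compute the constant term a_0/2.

3

a_0 = 1/3 ∫_{-3}^{3} f(u) du = 1/3 · (18) = 6.
So the constant term a_0/2 = 3.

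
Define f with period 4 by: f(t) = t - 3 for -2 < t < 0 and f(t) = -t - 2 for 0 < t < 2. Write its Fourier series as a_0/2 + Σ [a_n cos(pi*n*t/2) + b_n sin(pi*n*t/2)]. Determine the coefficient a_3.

8/(9*pi**2)

a_3 = 1/2 ∫_{-2}^{2} f(t) cos(3*pi*t/2) dt.
Split the integral at the breakpoints.
Integrating by parts (boundary term plus one more integral), an antiderivative of (t - 3) cos(3*pi*t/2) is 2*t*sin(3*pi*t/2)/(3*pi) - 2*sin(3*pi*t/2)/pi + 4*cos(3*pi*t/2)/(9*pi**2); evaluating from -2 to 0: ∫_{-2}^{0} (t - 3) cos(3*pi*t/2) dt = (4/(9*pi**2)) - (-4/(9*pi**2)) = 8/(9*pi**2).
Integrating by parts (boundary term plus one more integral), an antiderivative of (-t - 2) cos(3*pi*t/2) is -2*t*sin(3*pi*t/2)/(3*pi) - 4*sin(3*pi*t/2)/(3*pi) - 4*cos(3*pi*t/2)/(9*pi**2); evaluating from 0 to 2: ∫_{0}^{2} (-t - 2) cos(3*pi*t/2) dt = (4/(9*pi**2)) - (-4/(9*pi**2)) = 8/(9*pi**2).
Summing the pieces and multiplying by (1/2) gives a_3 = 8/(9*pi**2).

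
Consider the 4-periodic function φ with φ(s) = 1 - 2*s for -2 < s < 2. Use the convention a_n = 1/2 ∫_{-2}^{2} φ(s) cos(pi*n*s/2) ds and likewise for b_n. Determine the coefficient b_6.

4/(3*pi)

b_6 = 1/2 ∫_{-2}^{2} φ(s) sin(3*pi*s) ds.
Integrating by parts (boundary term plus one more integral), an antiderivative of (1 - 2*s) sin(3*pi*s) is 2*s*cos(3*pi*s)/(3*pi) - 2*sin(3*pi*s)/(9*pi**2) - cos(3*pi*s)/(3*pi); evaluating from -2 to 2: ∫_{-2}^{2} (1 - 2*s) sin(3*pi*s) ds = (1/pi) - (-5/(3*pi)) = 8/(3*pi).
Hence b_6 = (1/2)·(8/(3*pi)) = 4/(3*pi).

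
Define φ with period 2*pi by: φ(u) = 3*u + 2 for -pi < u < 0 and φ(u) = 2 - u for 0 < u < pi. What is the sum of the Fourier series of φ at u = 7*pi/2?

u = 7*pi/2 differs from u = -pi/2 by 2 full period(s), and the series is 2*pi-periodic.
φ is continuous at u = -pi/2 with value 2 - 3*pi/2, so the series converges to 2 - 3*pi/2 there.

2 - 3*pi/2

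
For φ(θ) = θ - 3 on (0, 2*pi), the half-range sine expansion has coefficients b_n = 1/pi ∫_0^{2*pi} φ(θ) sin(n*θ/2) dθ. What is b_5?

b_5 = 1/pi ∫_0^{2*pi} (θ - 3) sin(5*θ/2) dθ.
Integrating by parts (boundary term plus one more integral), an antiderivative of (θ - 3) sin(5*θ/2) is -2*θ*cos(5*θ/2)/5 + 4*sin(5*θ/2)/25 + 6*cos(5*θ/2)/5; evaluating from 0 to 2*pi: ∫_{0}^{2*pi} (θ - 3) sin(5*θ/2) dθ = (-6/5 + 4*pi/5) - (6/5) = -12/5 + 4*pi/5.
Hence b_5 = (1/pi)·(-12/5 + 4*pi/5) = 4*(-3 + pi)/(5*pi).

4*(-3 + pi)/(5*pi)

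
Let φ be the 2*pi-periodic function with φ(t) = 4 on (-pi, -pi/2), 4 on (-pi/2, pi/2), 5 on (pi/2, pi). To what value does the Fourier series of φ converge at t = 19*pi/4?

t = 19*pi/4 differs from t = 3*pi/4 by 2 full period(s), and the series is 2*pi-periodic.
φ is continuous at t = 3*pi/4 with value 5, so the series converges to 5 there.

5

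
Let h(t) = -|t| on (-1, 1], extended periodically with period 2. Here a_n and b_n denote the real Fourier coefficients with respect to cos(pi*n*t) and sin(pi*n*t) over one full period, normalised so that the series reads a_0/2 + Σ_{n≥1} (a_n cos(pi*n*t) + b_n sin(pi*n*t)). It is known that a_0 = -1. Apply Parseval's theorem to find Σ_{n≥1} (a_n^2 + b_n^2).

Parseval: a_0^2/2 + Σ_{n≥1} (a_n^2+b_n^2) = ∫_{-1}^{1} h(t)^2 dt = 2/3.
Subtract a_0^2/2 = 1/2: Σ (a_n^2+b_n^2) = 1/6.

1/6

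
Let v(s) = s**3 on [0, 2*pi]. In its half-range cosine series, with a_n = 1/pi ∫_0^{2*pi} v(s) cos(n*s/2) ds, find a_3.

a_3 = 1/pi ∫_0^{2*pi} (s**3) cos(3*s/2) ds.
Integrating by parts three times (tabular method), an antiderivative of (s**3) cos(3*s/2) is 2*s**3*sin(3*s/2)/3 + 4*s**2*cos(3*s/2)/3 - 16*s*sin(3*s/2)/9 - 32*cos(3*s/2)/27; evaluating from 0 to 2*pi: ∫_{0}^{2*pi} (s**3) cos(3*s/2) ds = (32/27 - 16*pi**2/3) - (-32/27) = 64/27 - 16*pi**2/3.
Hence a_3 = (1/pi)·(64/27 - 16*pi**2/3) = 16*(4 - 9*pi**2)/(27*pi).

16*(4 - 9*pi**2)/(27*pi)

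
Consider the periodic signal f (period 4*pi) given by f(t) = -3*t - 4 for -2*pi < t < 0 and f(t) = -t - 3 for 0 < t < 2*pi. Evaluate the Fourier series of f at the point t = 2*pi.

-7/2 + 2*pi

At t = 2*pi the one-sided limits are f(2*pi^-) = -2*pi - 3 and f(2*pi^+) = -4 + 6*pi.
By Dirichlet's theorem the series converges to their average, [(-2*pi - 3) + (-4 + 6*pi)]/2 = -7/2 + 2*pi.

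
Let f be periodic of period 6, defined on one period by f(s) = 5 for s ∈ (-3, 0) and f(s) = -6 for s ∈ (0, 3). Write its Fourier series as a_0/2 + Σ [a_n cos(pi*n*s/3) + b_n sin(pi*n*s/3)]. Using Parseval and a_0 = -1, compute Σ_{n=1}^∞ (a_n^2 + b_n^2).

Parseval: a_0^2/2 + Σ_{n≥1} (a_n^2+b_n^2) = 1/3 ∫_{-3}^{3} f(s)^2 ds = 61.
Subtract a_0^2/2 = 1/2: Σ (a_n^2+b_n^2) = 121/2.

121/2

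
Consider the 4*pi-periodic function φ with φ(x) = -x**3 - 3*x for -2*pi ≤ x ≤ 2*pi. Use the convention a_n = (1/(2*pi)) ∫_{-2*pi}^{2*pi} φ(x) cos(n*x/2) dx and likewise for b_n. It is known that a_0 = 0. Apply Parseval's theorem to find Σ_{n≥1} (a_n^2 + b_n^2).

Parseval: a_0^2/2 + Σ_{n≥1} (a_n^2+b_n^2) = (1/(2*pi)) ∫_{-2*pi}^{2*pi} φ(x)^2 dx = 8*pi**2*(105 + 168*pi**2 + 80*pi**4)/35.
Subtract a_0^2/2 = 0: Σ (a_n^2+b_n^2) = 8*pi**2*(105 + 168*pi**2 + 80*pi**4)/35.

8*pi**2*(105 + 168*pi**2 + 80*pi**4)/35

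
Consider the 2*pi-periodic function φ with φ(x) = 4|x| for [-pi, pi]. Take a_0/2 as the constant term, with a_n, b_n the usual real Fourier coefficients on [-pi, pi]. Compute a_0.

a_0 = 1/pi ∫_{-pi}^{pi} φ(x) dx = 1/pi · (4*pi**2) = 4*pi.

4*pi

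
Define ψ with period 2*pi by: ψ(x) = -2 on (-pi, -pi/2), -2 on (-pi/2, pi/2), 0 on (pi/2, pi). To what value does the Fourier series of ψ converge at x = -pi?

At x = -pi the one-sided limits are ψ(-pi^-) = 0 and ψ(-pi^+) = -2.
By Dirichlet's theorem the series converges to their average, [(0) + (-2)]/2 = -1.

-1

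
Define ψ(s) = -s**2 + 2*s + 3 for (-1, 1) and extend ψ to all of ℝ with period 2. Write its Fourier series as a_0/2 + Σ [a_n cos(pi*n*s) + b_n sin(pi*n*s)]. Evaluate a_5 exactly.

4/(25*pi**2)

a_5 = ∫_{-1}^{1} ψ(s) cos(5*pi*s) ds.
Integrating by parts twice (tabular method), an antiderivative of (-s**2 + 2*s + 3) cos(5*pi*s) is -s**2*sin(5*pi*s)/(5*pi) + 2*s*sin(5*pi*s)/(5*pi) - 2*s*cos(5*pi*s)/(25*pi**2) + 2*sin(5*pi*s)/(125*pi**3) + 3*sin(5*pi*s)/(5*pi) + 2*cos(5*pi*s)/(25*pi**2); evaluating from -1 to 1: ∫_{-1}^{1} (-s**2 + 2*s + 3) cos(5*pi*s) ds = (0) - (-4/(25*pi**2)) = 4/(25*pi**2).
Hence a_5 = 4/(25*pi**2).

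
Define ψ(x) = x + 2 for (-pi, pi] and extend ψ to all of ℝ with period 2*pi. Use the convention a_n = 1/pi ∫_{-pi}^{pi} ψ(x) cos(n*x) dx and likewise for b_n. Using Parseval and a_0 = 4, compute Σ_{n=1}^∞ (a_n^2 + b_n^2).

2*pi**2/3

Parseval: a_0^2/2 + Σ_{n≥1} (a_n^2+b_n^2) = 1/pi ∫_{-pi}^{pi} ψ(x)^2 dx = 2*pi**2/3 + 8.
Subtract a_0^2/2 = 8: Σ (a_n^2+b_n^2) = 2*pi**2/3.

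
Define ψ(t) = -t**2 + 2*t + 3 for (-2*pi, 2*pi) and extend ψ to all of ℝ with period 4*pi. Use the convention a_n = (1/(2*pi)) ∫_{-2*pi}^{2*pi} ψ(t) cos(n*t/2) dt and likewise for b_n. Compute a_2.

-4

a_2 = (1/(2*pi)) ∫_{-2*pi}^{2*pi} ψ(t) cos(t) dt.
Integrating by parts twice (tabular method), an antiderivative of (-t**2 + 2*t + 3) cos(t) is -t**2*sin(t) + 2*t*sin(t) - 2*t*cos(t) + 5*sin(t) + 2*cos(t); evaluating from -2*pi to 2*pi: ∫_{-2*pi}^{2*pi} (-t**2 + 2*t + 3) cos(t) dt = (2 - 4*pi) - (2 + 4*pi) = -8*pi.
Hence a_2 = (1/(2*pi))·(-8*pi) = -4.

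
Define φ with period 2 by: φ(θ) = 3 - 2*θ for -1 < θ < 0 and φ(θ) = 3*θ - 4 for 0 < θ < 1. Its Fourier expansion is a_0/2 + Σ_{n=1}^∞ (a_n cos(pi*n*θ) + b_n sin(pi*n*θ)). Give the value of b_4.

-1/(4*pi)

b_4 = ∫_{-1}^{1} φ(θ) sin(4*pi*θ) dθ.
Split the integral at the breakpoints.
Integrating by parts (boundary term plus one more integral), an antiderivative of (3 - 2*θ) sin(4*pi*θ) is θ*cos(4*pi*θ)/(2*pi) - sin(4*pi*θ)/(8*pi**2) - 3*cos(4*pi*θ)/(4*pi); evaluating from -1 to 0: ∫_{-1}^{0} (3 - 2*θ) sin(4*pi*θ) dθ = (-3/(4*pi)) - (-5/(4*pi)) = 1/(2*pi).
Integrating by parts (boundary term plus one more integral), an antiderivative of (3*θ - 4) sin(4*pi*θ) is -3*θ*cos(4*pi*θ)/(4*pi) + 3*sin(4*pi*θ)/(16*pi**2) + cos(4*pi*θ)/pi; evaluating from 0 to 1: ∫_{0}^{1} (3*θ - 4) sin(4*pi*θ) dθ = (1/(4*pi)) - (1/pi) = -3/(4*pi).
Summing the pieces gives b_4 = -1/(4*pi).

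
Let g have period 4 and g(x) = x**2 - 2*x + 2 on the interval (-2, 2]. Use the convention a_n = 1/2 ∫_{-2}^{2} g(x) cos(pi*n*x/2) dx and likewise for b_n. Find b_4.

2/pi

b_4 = 1/2 ∫_{-2}^{2} g(x) sin(2*pi*x) dx.
Integrating by parts twice (tabular method), an antiderivative of (x**2 - 2*x + 2) sin(2*pi*x) is -x**2*cos(2*pi*x)/(2*pi) + x*sin(2*pi*x)/(2*pi**2) + x*cos(2*pi*x)/pi - sin(2*pi*x)/(2*pi**2) - cos(2*pi*x)/pi + cos(2*pi*x)/(4*pi**3); evaluating from -2 to 2: ∫_{-2}^{2} (x**2 - 2*x + 2) sin(2*pi*x) dx = ((1/4 - pi**2)/pi**3) - (-5/pi + 1/(4*pi**3)) = 4/pi.
Hence b_4 = (1/2)·(4/pi) = 2/pi.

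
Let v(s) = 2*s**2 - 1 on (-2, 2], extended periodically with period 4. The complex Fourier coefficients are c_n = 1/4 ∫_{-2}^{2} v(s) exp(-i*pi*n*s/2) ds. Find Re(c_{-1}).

-16/pi**2

Since v is real-valued, Re(c_{-1}) = 1/4 ∫_{-2}^{2} v(s) cos(-pi*s/2) ds = a_{1}/2.
v is even and cos(-pi*s/2) is even, so the integrand is even: ∫_{-2}^{2} v(s) cos(-pi*s/2) ds = 2∫_0^{2} v(s) cos(-pi*s/2) ds.
Integrating by parts twice (tabular method), an antiderivative of (2*s**2 - 1) cos(-pi*s/2) is 4*s**2*sin(pi*s/2)/pi + 16*s*cos(pi*s/2)/pi**2 - 32*sin(pi*s/2)/pi**3 - 2*sin(pi*s/2)/pi; evaluating from 0 to 2: ∫_{0}^{2} (2*s**2 - 1) cos(-pi*s/2) ds = (-32/pi**2) - (0) = -32/pi**2.
So ∫_{-2}^{2} v(s) cos(-pi*s/2) ds = -64/pi**2.
Hence Re(c_{-1}) = (1/4)·(-64/pi**2) = -16/pi**2.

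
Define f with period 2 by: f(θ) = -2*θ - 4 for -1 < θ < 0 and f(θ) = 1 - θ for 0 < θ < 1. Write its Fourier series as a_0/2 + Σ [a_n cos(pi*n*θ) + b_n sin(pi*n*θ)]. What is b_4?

3/(4*pi)

b_4 = ∫_{-1}^{1} f(θ) sin(4*pi*θ) dθ.
Split the integral at the breakpoints.
Integrating by parts (boundary term plus one more integral), an antiderivative of (-2*θ - 4) sin(4*pi*θ) is θ*cos(4*pi*θ)/(2*pi) - sin(4*pi*θ)/(8*pi**2) + cos(4*pi*θ)/pi; evaluating from -1 to 0: ∫_{-1}^{0} (-2*θ - 4) sin(4*pi*θ) dθ = (1/pi) - (1/(2*pi)) = 1/(2*pi).
Integrating by parts (boundary term plus one more integral), an antiderivative of (1 - θ) sin(4*pi*θ) is θ*cos(4*pi*θ)/(4*pi) - sin(4*pi*θ)/(16*pi**2) - cos(4*pi*θ)/(4*pi); evaluating from 0 to 1: ∫_{0}^{1} (1 - θ) sin(4*pi*θ) dθ = (0) - (-1/(4*pi)) = 1/(4*pi).
Summing the pieces gives b_4 = 3/(4*pi).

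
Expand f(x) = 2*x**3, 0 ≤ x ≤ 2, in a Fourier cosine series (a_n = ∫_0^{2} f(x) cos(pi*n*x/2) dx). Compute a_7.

a_7 = ∫_0^{2} (2*x**3) cos(7*pi*x/2) dx.
Integrating by parts three times (tabular method), an antiderivative of (2*x**3) cos(7*pi*x/2) is 4*x**3*sin(7*pi*x/2)/(7*pi) + 24*x**2*cos(7*pi*x/2)/(49*pi**2) - 96*x*sin(7*pi*x/2)/(343*pi**3) - 192*cos(7*pi*x/2)/(2401*pi**4); evaluating from 0 to 2: ∫_{0}^{2} (2*x**3) cos(7*pi*x/2) dx = (96*(2 - 49*pi**2)/(2401*pi**4)) - (-192/(2401*pi**4)) = 96*(4 - 49*pi**2)/(2401*pi**4).
Hence a_7 = 96*(4 - 49*pi**2)/(2401*pi**4).

96*(4 - 49*pi**2)/(2401*pi**4)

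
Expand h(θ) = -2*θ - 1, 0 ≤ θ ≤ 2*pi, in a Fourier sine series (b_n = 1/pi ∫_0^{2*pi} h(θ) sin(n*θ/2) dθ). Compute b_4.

2

b_4 = 1/pi ∫_0^{2*pi} (-2*θ - 1) sin(2*θ) dθ.
Integrating by parts (boundary term plus one more integral), an antiderivative of (-2*θ - 1) sin(2*θ) is θ*cos(2*θ) - sin(2*θ)/2 + cos(2*θ)/2; evaluating from 0 to 2*pi: ∫_{0}^{2*pi} (-2*θ - 1) sin(2*θ) dθ = (1/2 + 2*pi) - (1/2) = 2*pi.
Hence b_4 = (1/pi)·(2*pi) = 2.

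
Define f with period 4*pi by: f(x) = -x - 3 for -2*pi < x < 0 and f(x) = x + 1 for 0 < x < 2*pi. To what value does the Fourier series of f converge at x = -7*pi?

1 + pi

x = -7*pi differs from x = pi by -2 full period(s), and the series is 4*pi-periodic.
f is continuous at x = pi with value 1 + pi, so the series converges to 1 + pi there.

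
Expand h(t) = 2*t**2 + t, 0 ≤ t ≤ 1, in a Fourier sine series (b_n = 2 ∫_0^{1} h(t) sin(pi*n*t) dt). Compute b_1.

b_1 = 2 ∫_0^{1} (2*t**2 + t) sin(pi*t) dt.
Integrating by parts twice (tabular method), an antiderivative of (2*t**2 + t) sin(pi*t) is -2*t**2*cos(pi*t)/pi + 4*t*sin(pi*t)/pi**2 - t*cos(pi*t)/pi + sin(pi*t)/pi**2 + 4*cos(pi*t)/pi**3; evaluating from 0 to 1: ∫_{0}^{1} (2*t**2 + t) sin(pi*t) dt = (-4/pi**3 + 3/pi) - (4/pi**3) = -8/pi**3 + 3/pi.
Hence b_1 = 2·(-8/pi**3 + 3/pi) = -16/pi**3 + 6/pi.

-16/pi**3 + 6/pi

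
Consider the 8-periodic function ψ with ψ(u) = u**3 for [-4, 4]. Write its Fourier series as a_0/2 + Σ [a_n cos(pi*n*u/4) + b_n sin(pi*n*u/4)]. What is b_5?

128*(-6 + 25*pi**2)/(125*pi**3)

b_5 = 1/4 ∫_{-4}^{4} ψ(u) sin(5*pi*u/4) du.
ψ is odd and sin(5*pi*u/4) is odd, so the integrand is even and b_5 = 1/2 ∫_0^{4} ψ(u) sin(5*pi*u/4) du.
Integrating by parts three times (tabular method), an antiderivative of (u**3) sin(5*pi*u/4) is -4*u**3*cos(5*pi*u/4)/(5*pi) + 48*u**2*sin(5*pi*u/4)/(25*pi**2) + 384*u*cos(5*pi*u/4)/(125*pi**3) - 1536*sin(5*pi*u/4)/(625*pi**4); evaluating from 0 to 4: ∫_{0}^{4} (u**3) sin(5*pi*u/4) du = (256*(-6 + 25*pi**2)/(125*pi**3)) - (0) = 256*(-6 + 25*pi**2)/(125*pi**3).
Hence b_5 = (1/2)·(256*(-6 + 25*pi**2)/(125*pi**3)) = 128*(-6 + 25*pi**2)/(125*pi**3).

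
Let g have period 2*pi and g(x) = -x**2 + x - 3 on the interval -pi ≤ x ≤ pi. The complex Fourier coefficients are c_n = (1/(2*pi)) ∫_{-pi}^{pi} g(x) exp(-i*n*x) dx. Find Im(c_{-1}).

1

Since g is real-valued, Im(c_{-1}) = -(1/(2*pi)) ∫_{-pi}^{pi} g(x) sin(-x) dx = b_{1}/2.
Integrating by parts twice (tabular method), an antiderivative of (-x**2 + x - 3) sin(-x) is -x**2*cos(x) + 2*x*sin(x) + x*cos(x) - sin(x) - cos(x); evaluating from -pi to pi: ∫_{-pi}^{pi} (-x**2 + x - 3) sin(-x) dx = (-pi + 1 + pi**2) - (1 + pi + pi**2) = -2*pi.
Hence Im(c_{-1}) = (-1/(2*pi))·(-2*pi) = 1.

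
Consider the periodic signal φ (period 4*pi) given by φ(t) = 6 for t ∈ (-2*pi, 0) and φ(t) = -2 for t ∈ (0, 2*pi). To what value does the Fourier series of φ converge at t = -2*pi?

2

At t = -2*pi the one-sided limits are φ(-2*pi^-) = -2 and φ(-2*pi^+) = 6.
By Dirichlet's theorem the series converges to their average, [(-2) + (6)]/2 = 2.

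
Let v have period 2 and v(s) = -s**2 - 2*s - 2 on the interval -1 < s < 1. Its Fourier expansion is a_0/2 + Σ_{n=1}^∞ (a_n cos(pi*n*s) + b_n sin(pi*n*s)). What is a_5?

4/(25*pi**2)

a_5 = ∫_{-1}^{1} v(s) cos(5*pi*s) ds.
Integrating by parts twice (tabular method), an antiderivative of (-s**2 - 2*s - 2) cos(5*pi*s) is -s**2*sin(5*pi*s)/(5*pi) - 2*s*sin(5*pi*s)/(5*pi) - 2*s*cos(5*pi*s)/(25*pi**2) - 2*sin(5*pi*s)/(5*pi) + 2*sin(5*pi*s)/(125*pi**3) - 2*cos(5*pi*s)/(25*pi**2); evaluating from -1 to 1: ∫_{-1}^{1} (-s**2 - 2*s - 2) cos(5*pi*s) ds = (4/(25*pi**2)) - (0) = 4/(25*pi**2).
Hence a_5 = 4/(25*pi**2).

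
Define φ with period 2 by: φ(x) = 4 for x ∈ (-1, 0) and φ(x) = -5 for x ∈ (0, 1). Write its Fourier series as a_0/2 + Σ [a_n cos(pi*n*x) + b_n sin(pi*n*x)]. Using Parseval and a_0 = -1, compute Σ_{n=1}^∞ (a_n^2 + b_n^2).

81/2

Parseval: a_0^2/2 + Σ_{n≥1} (a_n^2+b_n^2) = ∫_{-1}^{1} φ(x)^2 dx = 41.
Subtract a_0^2/2 = 1/2: Σ (a_n^2+b_n^2) = 81/2.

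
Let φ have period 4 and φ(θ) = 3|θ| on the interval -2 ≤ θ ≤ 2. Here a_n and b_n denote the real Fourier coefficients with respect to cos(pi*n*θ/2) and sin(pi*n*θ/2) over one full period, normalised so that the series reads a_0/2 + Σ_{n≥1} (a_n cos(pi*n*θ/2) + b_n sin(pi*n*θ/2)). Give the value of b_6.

b_6 = 1/2 ∫_{-2}^{2} φ(θ) sin(3*pi*θ) dθ.
φ is even and sin(3*pi*θ) is odd, so the integrand is odd over a symmetric interval and the integral vanishes.

0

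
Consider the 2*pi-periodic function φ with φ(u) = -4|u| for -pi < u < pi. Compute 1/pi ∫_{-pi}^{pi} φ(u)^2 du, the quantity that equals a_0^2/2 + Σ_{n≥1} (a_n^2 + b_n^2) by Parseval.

32*pi**2/3

1/pi ∫_{-pi}^{pi} φ(u)^2 du = 1/pi · (32*pi**3/3) = 32*pi**2/3.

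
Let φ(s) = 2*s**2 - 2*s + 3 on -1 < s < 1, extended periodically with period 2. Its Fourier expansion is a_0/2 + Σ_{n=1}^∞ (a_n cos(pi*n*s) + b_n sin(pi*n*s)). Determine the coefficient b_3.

b_3 = ∫_{-1}^{1} φ(s) sin(3*pi*s) ds.
Integrating by parts twice (tabular method), an antiderivative of (2*s**2 - 2*s + 3) sin(3*pi*s) is -2*s**2*cos(3*pi*s)/(3*pi) + 4*s*sin(3*pi*s)/(9*pi**2) + 2*s*cos(3*pi*s)/(3*pi) - 2*sin(3*pi*s)/(9*pi**2) - cos(3*pi*s)/pi + 4*cos(3*pi*s)/(27*pi**3); evaluating from -1 to 1: ∫_{-1}^{1} (2*s**2 - 2*s + 3) sin(3*pi*s) ds = ((-4/27 + pi**2)/pi**3) - ((-4 + 63*pi**2)/(27*pi**3)) = -4/(3*pi).
Hence b_3 = -4/(3*pi).

-4/(3*pi)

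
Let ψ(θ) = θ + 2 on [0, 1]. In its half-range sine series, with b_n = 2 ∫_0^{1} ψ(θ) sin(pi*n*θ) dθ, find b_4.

-1/(2*pi)

b_4 = 2 ∫_0^{1} (θ + 2) sin(4*pi*θ) dθ.
Integrating by parts (boundary term plus one more integral), an antiderivative of (θ + 2) sin(4*pi*θ) is -θ*cos(4*pi*θ)/(4*pi) + sin(4*pi*θ)/(16*pi**2) - cos(4*pi*θ)/(2*pi); evaluating from 0 to 1: ∫_{0}^{1} (θ + 2) sin(4*pi*θ) dθ = (-3/(4*pi)) - (-1/(2*pi)) = -1/(4*pi).
Hence b_4 = 2·(-1/(4*pi)) = -1/(2*pi).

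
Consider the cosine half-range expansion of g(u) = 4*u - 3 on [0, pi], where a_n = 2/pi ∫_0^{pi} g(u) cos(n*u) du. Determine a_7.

-16/(49*pi)

a_7 = 2/pi ∫_0^{pi} (4*u - 3) cos(7*u) du.
Integrating by parts (boundary term plus one more integral), an antiderivative of (4*u - 3) cos(7*u) is 4*u*sin(7*u)/7 - 3*sin(7*u)/7 + 4*cos(7*u)/49; evaluating from 0 to pi: ∫_{0}^{pi} (4*u - 3) cos(7*u) du = (-4/49) - (4/49) = -8/49.
Hence a_7 = (2/pi)·(-8/49) = -16/(49*pi).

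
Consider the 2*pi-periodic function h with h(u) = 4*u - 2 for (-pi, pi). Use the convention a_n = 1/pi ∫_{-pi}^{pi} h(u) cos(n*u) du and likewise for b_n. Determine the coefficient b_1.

b_1 = 1/pi ∫_{-pi}^{pi} h(u) sin(u) du.
Integrating by parts (boundary term plus one more integral), an antiderivative of (4*u - 2) sin(u) is -4*u*cos(u) + 4*sin(u) + 2*cos(u); evaluating from -pi to pi: ∫_{-pi}^{pi} (4*u - 2) sin(u) du = (-2 + 4*pi) - (-4*pi - 2) = 8*pi.
Hence b_1 = (1/pi)·(8*pi) = 8.

8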